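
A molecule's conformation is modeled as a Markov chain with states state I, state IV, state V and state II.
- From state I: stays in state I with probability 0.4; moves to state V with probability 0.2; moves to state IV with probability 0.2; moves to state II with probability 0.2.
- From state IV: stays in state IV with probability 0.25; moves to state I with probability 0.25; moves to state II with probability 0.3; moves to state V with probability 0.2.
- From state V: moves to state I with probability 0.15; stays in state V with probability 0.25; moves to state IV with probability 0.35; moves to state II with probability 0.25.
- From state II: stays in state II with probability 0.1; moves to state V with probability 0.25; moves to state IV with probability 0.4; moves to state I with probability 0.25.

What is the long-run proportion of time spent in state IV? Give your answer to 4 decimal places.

Let the stationary distribution be π with π = πP and π_1 + π_2 + π_3 + π_4 = 1.
π_1 = 0.4·π_1 + 0.25·π_2 + 0.15·π_3 + 0.25·π_4
π_2 = 0.2·π_1 + 0.25·π_2 + 0.35·π_3 + 0.4·π_4
π_3 = 0.2·π_1 + 0.2·π_2 + 0.25·π_3 + 0.25·π_4
Solving with the normalization constraint gives π = (0.2680, 0.2916, 0.2220, 0.2184).
So the stationary probability of state IV is 0.2916.

0.2916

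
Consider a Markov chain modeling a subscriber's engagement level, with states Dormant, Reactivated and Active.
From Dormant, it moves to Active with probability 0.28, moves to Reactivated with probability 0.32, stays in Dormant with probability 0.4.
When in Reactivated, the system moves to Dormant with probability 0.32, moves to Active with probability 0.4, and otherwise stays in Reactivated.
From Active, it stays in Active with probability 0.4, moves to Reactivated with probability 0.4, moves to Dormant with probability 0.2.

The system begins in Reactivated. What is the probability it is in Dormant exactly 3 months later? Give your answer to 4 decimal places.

0.3004

Propagate the distribution vector 3 months from Reactivated.
After 0 months: (0.0000, 1.0000, 0.0000)
After 1 month: (0.3200, 0.2800, 0.4000)
After 2 months: (0.2976, 0.3408, 0.3616)
After 3 months: (0.3004, 0.3353, 0.3643)
P(in Dormant after 3 months) = 0.3004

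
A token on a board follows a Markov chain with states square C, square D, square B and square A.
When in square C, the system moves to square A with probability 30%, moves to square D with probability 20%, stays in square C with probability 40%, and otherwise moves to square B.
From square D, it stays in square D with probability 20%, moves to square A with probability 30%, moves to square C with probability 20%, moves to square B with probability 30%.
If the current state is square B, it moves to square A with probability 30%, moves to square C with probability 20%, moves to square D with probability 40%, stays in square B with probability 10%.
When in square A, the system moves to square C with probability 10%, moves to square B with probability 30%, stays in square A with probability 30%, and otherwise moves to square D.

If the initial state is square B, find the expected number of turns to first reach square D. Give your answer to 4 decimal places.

3.0534

Let t(s) be the expected number of turns to first reach square D from state s, with t(square D) = 0. Conditioning on the first turn:
t(square C) = 1 + 0.4·t(square C) + 0.1·t(square B) + 0.3·t(square A)
t(square B) = 1 + 0.2·t(square C) + 0.1·t(square B) + 0.3·t(square A)
t(square A) = 1 + 0.1·t(square C) + 0.3·t(square B) + 0.3·t(square A)
Solving: t(square C) = 3.8168, t(square B) = 3.0534, t(square A) = 3.2824.
Expected turns from square B to square D: 3.0534.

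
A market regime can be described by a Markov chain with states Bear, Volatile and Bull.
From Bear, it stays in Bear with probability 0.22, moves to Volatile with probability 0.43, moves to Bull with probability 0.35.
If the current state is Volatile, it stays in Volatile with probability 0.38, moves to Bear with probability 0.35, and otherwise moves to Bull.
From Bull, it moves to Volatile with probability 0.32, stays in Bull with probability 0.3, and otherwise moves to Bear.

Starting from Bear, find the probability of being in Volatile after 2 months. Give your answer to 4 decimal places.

0.3700

Sum over the intermediate state after 1 month:
P = P(Bear→Bear)·P(Bear→Volatile) + P(Bear→Volatile)·P(Volatile→Volatile) + P(Bear→Bull)·P(Bull→Volatile)
  = 0.22×0.43 + 0.43×0.38 + 0.35×0.32
  = 0.0946 + 0.1634 + 0.1120 = 0.3700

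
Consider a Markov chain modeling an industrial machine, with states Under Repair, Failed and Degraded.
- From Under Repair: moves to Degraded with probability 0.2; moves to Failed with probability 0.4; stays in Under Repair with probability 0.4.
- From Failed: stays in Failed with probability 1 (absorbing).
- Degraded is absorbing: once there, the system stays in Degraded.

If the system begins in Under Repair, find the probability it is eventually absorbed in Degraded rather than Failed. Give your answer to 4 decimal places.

Let h(s) be the probability of absorption at Degraded starting from transient state s. Then h(Degraded) = 1 and h(Failed) = 0. By first-step analysis:
h(Under Repair) = 0.4·h(Under Repair) + 0.4·0 + 0.2·1
Solving: h(Under Repair) = 0.3333.
Starting from Under Repair, the probability is 0.3333.

0.3333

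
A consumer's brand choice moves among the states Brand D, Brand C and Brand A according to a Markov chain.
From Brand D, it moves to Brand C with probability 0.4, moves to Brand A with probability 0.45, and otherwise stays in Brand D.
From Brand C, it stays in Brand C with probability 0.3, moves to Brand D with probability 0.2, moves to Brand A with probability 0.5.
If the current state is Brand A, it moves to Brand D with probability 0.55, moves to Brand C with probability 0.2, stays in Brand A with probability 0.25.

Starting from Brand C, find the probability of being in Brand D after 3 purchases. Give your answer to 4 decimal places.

0.3095

Propagate the distribution vector 3 purchases from Brand C.
After 0 purchases: (0.0000, 1.0000, 0.0000)
After 1 purchase: (0.2000, 0.3000, 0.5000)
After 2 purchases: (0.3650, 0.2700, 0.3650)
After 3 purchases: (0.3095, 0.3000, 0.3905)
P(in Brand D after 3 purchases) = 0.3095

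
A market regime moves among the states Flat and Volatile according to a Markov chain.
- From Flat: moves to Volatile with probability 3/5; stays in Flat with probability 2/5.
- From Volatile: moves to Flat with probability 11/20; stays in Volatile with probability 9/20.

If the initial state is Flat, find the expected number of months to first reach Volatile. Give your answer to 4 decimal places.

1.6667

Let t(s) be the expected number of months to first reach Volatile from state s, with t(Volatile) = 0. Conditioning on the first month:
t(Flat) = 1 + 0.4·t(Flat)
Solving: t(Flat) = 1.6667.
Expected months from Flat to Volatile: 1.6667.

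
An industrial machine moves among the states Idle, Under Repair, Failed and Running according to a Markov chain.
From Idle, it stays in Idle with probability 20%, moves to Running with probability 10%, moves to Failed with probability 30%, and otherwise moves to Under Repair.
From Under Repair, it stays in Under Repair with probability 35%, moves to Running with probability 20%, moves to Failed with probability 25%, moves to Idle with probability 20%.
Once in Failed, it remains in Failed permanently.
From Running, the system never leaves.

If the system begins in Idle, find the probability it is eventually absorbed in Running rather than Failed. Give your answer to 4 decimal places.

Let h(s) be the probability of absorption at Running starting from transient state s. Then h(Running) = 1 and h(Failed) = 0. By first-step analysis:
h(Idle) = 0.2·h(Idle) + 0.4·h(Under Repair) + 0.3·0 + 0.1·1
h(Under Repair) = 0.2·h(Idle) + 0.35·h(Under Repair) + 0.25·0 + 0.2·1
Solving: h(Idle) = 0.3295, h(Under Repair) = 0.4091.
Starting from Idle, the probability is 0.3295.

0.3295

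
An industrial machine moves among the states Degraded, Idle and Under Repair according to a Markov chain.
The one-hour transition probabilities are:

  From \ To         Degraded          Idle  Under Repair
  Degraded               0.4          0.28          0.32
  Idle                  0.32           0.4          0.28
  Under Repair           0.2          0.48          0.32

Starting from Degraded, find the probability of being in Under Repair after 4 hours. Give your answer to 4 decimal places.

Propagate the distribution vector 4 hours from Degraded.
After 0 hours: (1.0000, 0.0000, 0.0000)
After 1 hour: (0.4000, 0.2800, 0.3200)
After 2 hours: (0.3136, 0.3776, 0.3088)
After 3 hours: (0.3080, 0.3871, 0.3049)
After 4 hours: (0.3081, 0.3874, 0.3045)
P(in Under Repair after 4 hours) = 0.3045

0.3045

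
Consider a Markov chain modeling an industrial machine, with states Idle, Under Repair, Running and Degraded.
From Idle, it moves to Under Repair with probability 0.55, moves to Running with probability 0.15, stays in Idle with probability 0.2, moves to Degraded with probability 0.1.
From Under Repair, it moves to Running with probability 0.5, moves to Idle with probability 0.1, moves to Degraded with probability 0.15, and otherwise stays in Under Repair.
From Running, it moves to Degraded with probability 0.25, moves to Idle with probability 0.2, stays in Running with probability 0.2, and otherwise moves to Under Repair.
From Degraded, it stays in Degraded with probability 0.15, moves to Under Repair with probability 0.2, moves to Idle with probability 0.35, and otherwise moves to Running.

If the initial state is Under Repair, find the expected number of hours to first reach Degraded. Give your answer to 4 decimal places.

5.6506

Let t(s) be the expected number of hours to first reach Degraded from state s, with t(Degraded) = 0. Conditioning on the first hour:
t(Idle) = 1 + 0.2·t(Idle) + 0.55·t(Under Repair) + 0.15·t(Running)
t(Under Repair) = 1 + 0.1·t(Idle) + 0.25·t(Under Repair) + 0.5·t(Running)
t(Running) = 1 + 0.2·t(Idle) + 0.35·t(Under Repair) + 0.2·t(Running)
Solving: t(Idle) = 6.1196, t(Under Repair) = 5.6506, t(Running) = 5.2521.
Expected hours from Under Repair to Degraded: 5.6506.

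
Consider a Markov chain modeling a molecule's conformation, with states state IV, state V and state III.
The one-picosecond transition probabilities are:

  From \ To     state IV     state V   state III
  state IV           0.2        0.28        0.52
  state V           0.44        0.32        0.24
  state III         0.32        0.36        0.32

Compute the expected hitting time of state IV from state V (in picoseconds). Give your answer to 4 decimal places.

Let t(s) be the expected number of picoseconds to first reach state IV from state s, with t(state IV) = 0. Conditioning on the first picosecond:
t(state V) = 1 + 0.32·t(state V) + 0.24·t(state III)
t(state III) = 1 + 0.36·t(state V) + 0.32·t(state III)
Solving: t(state V) = 2.4468, t(state III) = 2.7660.
Expected picoseconds from state V to state IV: 2.4468.

2.4468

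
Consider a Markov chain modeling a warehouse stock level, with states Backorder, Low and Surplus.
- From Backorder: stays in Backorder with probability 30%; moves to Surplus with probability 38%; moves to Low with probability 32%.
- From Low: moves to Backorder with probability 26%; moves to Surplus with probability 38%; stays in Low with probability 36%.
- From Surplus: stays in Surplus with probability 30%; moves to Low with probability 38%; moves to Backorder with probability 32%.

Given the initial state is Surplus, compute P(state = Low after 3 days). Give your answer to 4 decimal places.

0.3555

Propagate the distribution vector 3 days from Surplus.
After 0 days: (0.0000, 0.0000, 1.0000)
After 1 day: (0.3200, 0.3800, 0.3000)
After 2 days: (0.2908, 0.3532, 0.3560)
After 3 days: (0.2930, 0.3555, 0.3515)
P(in Low after 3 days) = 0.3555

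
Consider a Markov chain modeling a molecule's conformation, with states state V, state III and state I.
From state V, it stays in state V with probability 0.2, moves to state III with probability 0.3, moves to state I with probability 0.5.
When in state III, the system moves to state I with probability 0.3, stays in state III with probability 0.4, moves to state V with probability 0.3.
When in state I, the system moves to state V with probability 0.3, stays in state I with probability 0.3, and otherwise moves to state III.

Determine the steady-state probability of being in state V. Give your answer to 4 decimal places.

Let the stationary distribution be π with π = πP and π_1 + π_2 + π_3 = 1.
π_1 = 0.2·π_1 + 0.3·π_2 + 0.3·π_3
π_2 = 0.3·π_1 + 0.4·π_2 + 0.4·π_3
Solving with the normalization constraint gives π = (0.2727, 0.3727, 0.3545).
So the stationary probability of state V is 0.2727.

0.2727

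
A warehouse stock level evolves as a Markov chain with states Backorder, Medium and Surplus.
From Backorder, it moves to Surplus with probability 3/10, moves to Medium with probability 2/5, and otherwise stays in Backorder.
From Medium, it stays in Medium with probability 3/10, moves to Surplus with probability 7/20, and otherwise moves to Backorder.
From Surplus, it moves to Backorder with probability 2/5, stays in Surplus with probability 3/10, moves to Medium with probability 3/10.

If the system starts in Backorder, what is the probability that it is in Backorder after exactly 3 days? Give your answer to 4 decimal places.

Propagate the distribution vector 3 days from Backorder.
After 0 days: (1.0000, 0.0000, 0.0000)
After 1 day: (0.3000, 0.4000, 0.3000)
After 2 days: (0.3500, 0.3300, 0.3200)
After 3 days: (0.3485, 0.3350, 0.3165)
P(in Backorder after 3 days) = 0.3485

0.3485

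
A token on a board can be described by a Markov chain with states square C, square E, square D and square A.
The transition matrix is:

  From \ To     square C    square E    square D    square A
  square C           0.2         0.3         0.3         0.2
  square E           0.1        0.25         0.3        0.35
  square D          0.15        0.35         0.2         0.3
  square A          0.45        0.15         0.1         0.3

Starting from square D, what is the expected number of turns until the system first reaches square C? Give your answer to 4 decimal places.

4.3317

Let t(s) be the expected number of turns to first reach square C from state s, with t(square C) = 0. Conditioning on the first turn:
t(square E) = 1 + 0.25·t(square E) + 0.3·t(square D) + 0.35·t(square A)
t(square D) = 1 + 0.35·t(square E) + 0.2·t(square D) + 0.3·t(square A)
t(square A) = 1 + 0.15·t(square E) + 0.1·t(square D) + 0.3·t(square A)
Solving: t(square E) = 4.4683, t(square D) = 4.3317, t(square A) = 3.0049.
Expected turns from square D to square C: 4.3317.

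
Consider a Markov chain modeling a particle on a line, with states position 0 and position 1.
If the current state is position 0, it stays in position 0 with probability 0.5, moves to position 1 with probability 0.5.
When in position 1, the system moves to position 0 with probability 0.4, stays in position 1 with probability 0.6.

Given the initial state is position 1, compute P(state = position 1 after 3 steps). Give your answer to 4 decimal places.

Propagate the distribution vector 3 steps from position 1.
After 0 steps: (0.0000, 1.0000)
After 1 step: (0.4000, 0.6000)
After 2 steps: (0.4400, 0.5600)
After 3 steps: (0.4440, 0.5560)
P(in position 1 after 3 steps) = 0.5560

0.5560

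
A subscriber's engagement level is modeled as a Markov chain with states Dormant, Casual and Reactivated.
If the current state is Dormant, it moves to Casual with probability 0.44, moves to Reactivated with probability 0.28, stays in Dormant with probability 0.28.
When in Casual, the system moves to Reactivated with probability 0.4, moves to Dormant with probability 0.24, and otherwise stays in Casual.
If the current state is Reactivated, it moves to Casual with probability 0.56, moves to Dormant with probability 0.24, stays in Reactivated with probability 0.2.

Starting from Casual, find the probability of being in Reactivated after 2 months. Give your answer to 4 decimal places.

Sum over the intermediate state after 1 month:
P = P(Casual→Dormant)·P(Dormant→Reactivated) + P(Casual→Casual)·P(Casual→Reactivated) + P(Casual→Reactivated)·P(Reactivated→Reactivated)
  = 0.24×0.28 + 0.36×0.4 + 0.4×0.2
  = 0.0672 + 0.1440 + 0.0800 = 0.2912

0.2912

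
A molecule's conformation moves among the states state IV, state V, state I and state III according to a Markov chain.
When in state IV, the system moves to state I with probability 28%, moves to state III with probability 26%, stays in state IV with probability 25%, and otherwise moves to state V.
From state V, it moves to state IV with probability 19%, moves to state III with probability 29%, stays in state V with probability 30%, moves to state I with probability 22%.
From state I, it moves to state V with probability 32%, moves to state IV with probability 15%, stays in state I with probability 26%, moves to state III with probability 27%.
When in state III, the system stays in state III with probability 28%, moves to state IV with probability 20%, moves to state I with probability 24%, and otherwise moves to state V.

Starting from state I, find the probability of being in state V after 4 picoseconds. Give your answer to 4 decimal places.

Propagate the distribution vector 4 picoseconds from state I.
After 0 picoseconds: (0.0000, 0.0000, 1.0000, 0.0000)
After 1 picosecond: (0.1500, 0.3200, 0.2600, 0.2700)
After 2 picoseconds: (0.1913, 0.2863, 0.2448, 0.2776)
After 3 picoseconds: (0.1945, 0.2821, 0.2468, 0.2766)
After 4 picoseconds: (0.1946, 0.2819, 0.2471, 0.2765)
P(in state V after 4 picoseconds) = 0.2819

0.2819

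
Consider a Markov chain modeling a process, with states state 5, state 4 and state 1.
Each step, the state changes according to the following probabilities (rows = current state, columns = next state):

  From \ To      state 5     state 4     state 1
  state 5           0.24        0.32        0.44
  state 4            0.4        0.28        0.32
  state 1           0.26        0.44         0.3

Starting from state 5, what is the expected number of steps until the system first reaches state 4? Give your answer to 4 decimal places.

Let t(s) be the expected number of steps to first reach state 4 from state s, with t(state 4) = 0. Conditioning on the first step:
t(state 5) = 1 + 0.24·t(state 5) + 0.44·t(state 1)
t(state 1) = 1 + 0.26·t(state 5) + 0.3·t(state 1)
Solving: t(state 5) = 2.7299, t(state 1) = 2.4425.
Expected steps from state 5 to state 4: 2.7299.

2.7299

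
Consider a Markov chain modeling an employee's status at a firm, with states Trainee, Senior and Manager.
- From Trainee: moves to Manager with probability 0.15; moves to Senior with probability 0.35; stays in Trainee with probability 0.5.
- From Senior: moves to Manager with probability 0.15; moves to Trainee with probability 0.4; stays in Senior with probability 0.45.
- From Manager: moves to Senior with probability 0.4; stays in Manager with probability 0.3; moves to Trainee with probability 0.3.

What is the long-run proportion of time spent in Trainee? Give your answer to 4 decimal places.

Let the stationary distribution be π with π = πP and π_1 + π_2 + π_3 = 1.
π_1 = 0.5·π_1 + 0.4·π_2 + 0.3·π_3
π_2 = 0.35·π_1 + 0.45·π_2 + 0.4·π_3
Solving with the normalization constraint gives π = (0.4248, 0.3987, 0.1765).
So the stationary probability of Trainee is 0.4248.

0.4248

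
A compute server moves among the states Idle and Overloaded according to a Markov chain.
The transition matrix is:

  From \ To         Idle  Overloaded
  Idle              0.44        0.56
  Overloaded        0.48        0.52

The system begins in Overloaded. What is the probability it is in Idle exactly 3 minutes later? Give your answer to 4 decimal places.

0.4616

Propagate the distribution vector 3 minutes from Overloaded.
After 0 minutes: (0.0000, 1.0000)
After 1 minute: (0.4800, 0.5200)
After 2 minutes: (0.4608, 0.5392)
After 3 minutes: (0.4616, 0.5384)
P(in Idle after 3 minutes) = 0.4616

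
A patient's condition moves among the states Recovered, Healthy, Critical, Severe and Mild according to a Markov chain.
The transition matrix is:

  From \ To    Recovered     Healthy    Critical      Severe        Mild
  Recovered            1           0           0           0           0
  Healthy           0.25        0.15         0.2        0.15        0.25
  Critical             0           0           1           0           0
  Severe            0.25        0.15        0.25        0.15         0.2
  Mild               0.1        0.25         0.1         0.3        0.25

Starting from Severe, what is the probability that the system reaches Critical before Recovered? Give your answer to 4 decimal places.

Let h(s) be the probability of absorption at Critical starting from transient state s. Then h(Critical) = 1 and h(Recovered) = 0. By first-step analysis:
h(Healthy) = 0.25·0 + 0.15·h(Healthy) + 0.2·1 + 0.15·h(Severe) + 0.25·h(Mild)
h(Severe) = 0.25·0 + 0.15·h(Healthy) + 0.25·1 + 0.15·h(Severe) + 0.2·h(Mild)
h(Mild) = 0.1·0 + 0.25·h(Healthy) + 0.1·1 + 0.3·h(Severe) + 0.25·h(Mild)
Solving: h(Healthy) = 0.4641, h(Severe) = 0.4899, h(Mild) = 0.4840.
Starting from Severe, the probability is 0.4899.

0.4899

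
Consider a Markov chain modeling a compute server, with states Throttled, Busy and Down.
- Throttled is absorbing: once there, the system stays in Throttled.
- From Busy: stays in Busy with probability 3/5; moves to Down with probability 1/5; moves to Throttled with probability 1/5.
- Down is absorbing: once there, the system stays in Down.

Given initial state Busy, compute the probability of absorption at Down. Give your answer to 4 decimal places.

Let h(s) be the probability of absorption at Down starting from transient state s. Then h(Down) = 1 and h(Throttled) = 0. By first-step analysis:
h(Busy) = 0.2·0 + 0.6·h(Busy) + 0.2·1
Solving: h(Busy) = 0.5000.
Starting from Busy, the probability is 0.5000.

0.5000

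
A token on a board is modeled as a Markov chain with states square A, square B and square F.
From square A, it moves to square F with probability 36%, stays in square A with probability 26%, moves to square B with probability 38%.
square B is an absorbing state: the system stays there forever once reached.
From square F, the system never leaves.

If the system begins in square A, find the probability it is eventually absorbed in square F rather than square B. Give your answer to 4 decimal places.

Let h(s) be the probability of absorption at square F starting from transient state s. Then h(square F) = 1 and h(square B) = 0. By first-step analysis:
h(square A) = 0.26·h(square A) + 0.38·0 + 0.36·1
Solving: h(square A) = 0.4865.
Starting from square A, the probability is 0.4865.

0.4865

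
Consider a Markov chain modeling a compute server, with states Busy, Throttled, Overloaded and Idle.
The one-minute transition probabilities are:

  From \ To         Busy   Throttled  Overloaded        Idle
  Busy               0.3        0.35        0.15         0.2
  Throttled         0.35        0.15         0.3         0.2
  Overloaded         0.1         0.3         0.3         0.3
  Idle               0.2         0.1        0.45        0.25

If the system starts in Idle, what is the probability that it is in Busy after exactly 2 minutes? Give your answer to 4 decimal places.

Propagate the distribution vector 2 minutes from Idle.
After 0 minutes: (0.0000, 0.0000, 0.0000, 1.0000)
After 1 minute: (0.2000, 0.1000, 0.4500, 0.2500)
After 2 minutes: (0.1900, 0.2450, 0.3075, 0.2575)
P(in Busy after 2 minutes) = 0.1900

0.1900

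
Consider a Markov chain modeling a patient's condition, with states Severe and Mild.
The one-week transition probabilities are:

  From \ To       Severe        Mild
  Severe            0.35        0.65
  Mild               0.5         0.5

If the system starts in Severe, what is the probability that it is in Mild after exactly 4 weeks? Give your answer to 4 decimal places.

Propagate the distribution vector 4 weeks from Severe.
After 0 weeks: (1.0000, 0.0000)
After 1 week: (0.3500, 0.6500)
After 2 weeks: (0.4475, 0.5525)
After 3 weeks: (0.4329, 0.5671)
After 4 weeks: (0.4351, 0.5649)
P(in Mild after 4 weeks) = 0.5649

0.5649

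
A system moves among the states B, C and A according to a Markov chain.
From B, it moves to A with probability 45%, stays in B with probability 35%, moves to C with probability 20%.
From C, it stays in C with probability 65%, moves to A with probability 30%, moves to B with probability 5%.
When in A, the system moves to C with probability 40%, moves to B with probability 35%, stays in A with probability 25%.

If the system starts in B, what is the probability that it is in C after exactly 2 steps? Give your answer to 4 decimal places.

Sum over the intermediate state after 1 step:
P = P(B→B)·P(B→C) + P(B→C)·P(C→C) + P(B→A)·P(A→C)
  = 0.35×0.2 + 0.2×0.65 + 0.45×0.4
  = 0.0700 + 0.1300 + 0.1800 = 0.3800

0.3800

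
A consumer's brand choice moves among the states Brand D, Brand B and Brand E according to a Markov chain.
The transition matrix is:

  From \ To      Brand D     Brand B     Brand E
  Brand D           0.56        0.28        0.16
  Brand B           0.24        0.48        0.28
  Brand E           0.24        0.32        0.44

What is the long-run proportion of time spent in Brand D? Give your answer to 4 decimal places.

Let the stationary distribution be π with π = πP and π_1 + π_2 + π_3 = 1.
π_1 = 0.56·π_1 + 0.24·π_2 + 0.24·π_3
π_2 = 0.28·π_1 + 0.48·π_2 + 0.32·π_3
Solving with the normalization constraint gives π = (0.3529, 0.3641, 0.2829).
So the stationary probability of Brand D is 0.3529.

0.3529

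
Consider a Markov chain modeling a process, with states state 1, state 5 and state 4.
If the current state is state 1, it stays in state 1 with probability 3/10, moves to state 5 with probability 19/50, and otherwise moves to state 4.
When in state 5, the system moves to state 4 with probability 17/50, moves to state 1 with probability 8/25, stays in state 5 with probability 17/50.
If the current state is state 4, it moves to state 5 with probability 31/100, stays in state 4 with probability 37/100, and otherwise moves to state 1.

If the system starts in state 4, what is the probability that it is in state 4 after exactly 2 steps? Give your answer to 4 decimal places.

Sum over the intermediate state after 1 step:
P = P(state 4→state 1)·P(state 1→state 4) + P(state 4→state 5)·P(state 5→state 4) + P(state 4→state 4)·P(state 4→state 4)
  = 0.32×0.32 + 0.31×0.34 + 0.37×0.37
  = 0.1024 + 0.1054 + 0.1369 = 0.3447

0.3447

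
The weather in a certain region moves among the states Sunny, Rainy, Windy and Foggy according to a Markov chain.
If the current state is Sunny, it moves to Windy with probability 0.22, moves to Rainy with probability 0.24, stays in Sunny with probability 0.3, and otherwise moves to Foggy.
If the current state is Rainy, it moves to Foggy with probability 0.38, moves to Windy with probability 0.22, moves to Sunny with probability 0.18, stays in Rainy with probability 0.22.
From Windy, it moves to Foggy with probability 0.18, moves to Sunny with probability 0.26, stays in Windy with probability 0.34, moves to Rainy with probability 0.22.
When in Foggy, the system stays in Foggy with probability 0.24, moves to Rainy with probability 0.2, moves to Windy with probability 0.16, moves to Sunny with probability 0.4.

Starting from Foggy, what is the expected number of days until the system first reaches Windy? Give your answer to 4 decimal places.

5.2018

Let t(s) be the expected number of days to first reach Windy from state s, with t(Windy) = 0. Conditioning on the first day:
t(Sunny) = 1 + 0.3·t(Sunny) + 0.24·t(Rainy) + 0.24·t(Foggy)
t(Rainy) = 1 + 0.18·t(Sunny) + 0.22·t(Rainy) + 0.38·t(Foggy)
t(Foggy) = 1 + 0.4·t(Sunny) + 0.2·t(Rainy) + 0.24·t(Foggy)
Solving: t(Sunny) = 4.9089, t(Rainy) = 4.9491, t(Foggy) = 5.2018.
Expected days from Foggy to Windy: 5.2018.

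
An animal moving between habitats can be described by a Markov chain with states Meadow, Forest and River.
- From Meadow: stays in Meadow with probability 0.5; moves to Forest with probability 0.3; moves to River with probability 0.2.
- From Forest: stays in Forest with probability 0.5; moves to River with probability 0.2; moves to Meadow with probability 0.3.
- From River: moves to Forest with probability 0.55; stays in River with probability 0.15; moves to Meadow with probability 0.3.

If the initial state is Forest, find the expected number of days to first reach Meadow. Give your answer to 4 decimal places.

Let t(s) be the expected number of days to first reach Meadow from state s, with t(Meadow) = 0. Conditioning on the first day:
t(Forest) = 1 + 0.5·t(Forest) + 0.2·t(River)
t(River) = 1 + 0.55·t(Forest) + 0.15·t(River)
Solving: t(Forest) = 3.3333, t(River) = 3.3333.
Expected days from Forest to Meadow: 3.3333.

3.3333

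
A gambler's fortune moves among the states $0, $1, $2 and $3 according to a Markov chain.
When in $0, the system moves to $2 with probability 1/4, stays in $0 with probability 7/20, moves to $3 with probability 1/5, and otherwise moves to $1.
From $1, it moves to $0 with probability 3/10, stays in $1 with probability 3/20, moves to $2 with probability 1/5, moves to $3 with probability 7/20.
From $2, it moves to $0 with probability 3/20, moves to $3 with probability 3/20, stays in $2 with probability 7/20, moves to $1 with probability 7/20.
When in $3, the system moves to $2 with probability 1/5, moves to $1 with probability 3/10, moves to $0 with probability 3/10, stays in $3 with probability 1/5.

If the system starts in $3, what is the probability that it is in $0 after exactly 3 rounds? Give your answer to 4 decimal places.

Propagate the distribution vector 3 rounds from $3.
After 0 rounds: (0.0000, 0.0000, 0.0000, 1.0000)
After 1 round: (0.3000, 0.3000, 0.2000, 0.2000)
After 2 rounds: (0.2850, 0.2350, 0.2450, 0.2350)
After 3 rounds: (0.2775, 0.2485, 0.2510, 0.2230)
P(in $0 after 3 rounds) = 0.2775

0.2775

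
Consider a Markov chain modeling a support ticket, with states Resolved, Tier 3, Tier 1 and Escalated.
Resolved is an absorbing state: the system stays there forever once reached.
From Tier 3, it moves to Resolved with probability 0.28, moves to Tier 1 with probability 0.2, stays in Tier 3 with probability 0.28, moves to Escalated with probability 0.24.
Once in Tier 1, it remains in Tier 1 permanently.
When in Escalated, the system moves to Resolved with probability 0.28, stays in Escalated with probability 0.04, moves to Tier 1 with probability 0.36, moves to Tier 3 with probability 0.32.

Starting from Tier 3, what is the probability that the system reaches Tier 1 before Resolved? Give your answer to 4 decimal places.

0.4531

Let h(s) be the probability of absorption at Tier 1 starting from transient state s. Then h(Tier 1) = 1 and h(Resolved) = 0. By first-step analysis:
h(Tier 3) = 0.28·0 + 0.28·h(Tier 3) + 0.2·1 + 0.24·h(Escalated)
h(Escalated) = 0.28·0 + 0.32·h(Tier 3) + 0.36·1 + 0.04·h(Escalated)
Solving: h(Tier 3) = 0.4531, h(Escalated) = 0.5260.
Starting from Tier 3, the probability is 0.4531.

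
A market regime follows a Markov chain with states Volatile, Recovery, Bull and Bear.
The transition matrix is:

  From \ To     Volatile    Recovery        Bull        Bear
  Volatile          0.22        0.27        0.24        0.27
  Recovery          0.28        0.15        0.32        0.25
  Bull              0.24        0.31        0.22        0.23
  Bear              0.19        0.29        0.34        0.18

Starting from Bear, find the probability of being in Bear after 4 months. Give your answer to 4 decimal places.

Propagate the distribution vector 4 months from Bear.
After 0 months: (0.0000, 0.0000, 0.0000, 1.0000)
After 1 month: (0.1900, 0.2900, 0.3400, 0.1800)
After 2 months: (0.2388, 0.2524, 0.2744, 0.2344)
After 3 months: (0.2336, 0.2554, 0.2781, 0.2329)
After 4 months: (0.2339, 0.2551, 0.2782, 0.2328)
P(in Bear after 4 months) = 0.2328

0.2328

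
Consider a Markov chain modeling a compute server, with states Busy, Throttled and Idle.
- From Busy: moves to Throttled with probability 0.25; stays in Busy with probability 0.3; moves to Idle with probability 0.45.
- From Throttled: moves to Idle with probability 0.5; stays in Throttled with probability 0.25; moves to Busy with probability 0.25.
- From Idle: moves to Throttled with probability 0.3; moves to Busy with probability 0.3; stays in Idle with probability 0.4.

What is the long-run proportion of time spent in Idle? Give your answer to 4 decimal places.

Let the stationary distribution be π with π = πP and π_1 + π_2 + π_3 = 1.
π_1 = 0.3·π_1 + 0.25·π_2 + 0.3·π_3
π_2 = 0.25·π_1 + 0.25·π_2 + 0.3·π_3
Solving with the normalization constraint gives π = (0.2864, 0.2721, 0.4415).
So the stationary probability of Idle is 0.4415.

0.4415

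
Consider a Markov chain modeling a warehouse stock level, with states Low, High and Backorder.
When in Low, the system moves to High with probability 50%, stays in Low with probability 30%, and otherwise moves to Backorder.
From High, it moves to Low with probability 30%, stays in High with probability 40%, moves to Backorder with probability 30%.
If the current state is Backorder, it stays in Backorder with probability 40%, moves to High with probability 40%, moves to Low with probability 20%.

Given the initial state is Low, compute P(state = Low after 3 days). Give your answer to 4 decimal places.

Propagate the distribution vector 3 days from Low.
After 0 days: (1.0000, 0.0000, 0.0000)
After 1 day: (0.3000, 0.5000, 0.2000)
After 2 days: (0.2800, 0.4300, 0.2900)
After 3 days: (0.2710, 0.4280, 0.3010)
P(in Low after 3 days) = 0.2710

0.2710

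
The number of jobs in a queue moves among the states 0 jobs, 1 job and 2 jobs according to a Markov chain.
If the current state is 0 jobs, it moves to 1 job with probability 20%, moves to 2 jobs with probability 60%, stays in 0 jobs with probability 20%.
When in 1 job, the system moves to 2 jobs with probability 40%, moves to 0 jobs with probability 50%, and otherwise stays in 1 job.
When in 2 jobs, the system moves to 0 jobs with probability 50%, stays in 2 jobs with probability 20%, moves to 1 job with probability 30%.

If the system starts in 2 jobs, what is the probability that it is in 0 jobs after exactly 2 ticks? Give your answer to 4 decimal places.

Sum over the intermediate state after 1 tick:
P = P(2 jobs→0 jobs)·P(0 jobs→0 jobs) + P(2 jobs→1 job)·P(1 job→0 jobs) + P(2 jobs→2 jobs)·P(2 jobs→0 jobs)
  = 0.5×0.2 + 0.3×0.5 + 0.2×0.5
  = 0.1000 + 0.1500 + 0.1000 = 0.3500

0.3500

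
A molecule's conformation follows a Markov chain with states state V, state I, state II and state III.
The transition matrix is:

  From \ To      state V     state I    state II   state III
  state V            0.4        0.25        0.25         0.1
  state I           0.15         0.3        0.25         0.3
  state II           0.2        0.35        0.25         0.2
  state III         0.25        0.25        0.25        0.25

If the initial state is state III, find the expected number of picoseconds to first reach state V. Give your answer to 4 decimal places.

Let t(s) be the expected number of picoseconds to first reach state V from state s, with t(state V) = 0. Conditioning on the first picosecond:
t(state I) = 1 + 0.3·t(state I) + 0.25·t(state II) + 0.3·t(state III)
t(state II) = 1 + 0.35·t(state I) + 0.25·t(state II) + 0.2·t(state III)
t(state III) = 1 + 0.25·t(state I) + 0.25·t(state II) + 0.25·t(state III)
Solving: t(state I) = 5.2997, t(state II) = 5.0852, t(state III) = 4.7950.
Expected picoseconds from state III to state V: 4.7950.

4.7950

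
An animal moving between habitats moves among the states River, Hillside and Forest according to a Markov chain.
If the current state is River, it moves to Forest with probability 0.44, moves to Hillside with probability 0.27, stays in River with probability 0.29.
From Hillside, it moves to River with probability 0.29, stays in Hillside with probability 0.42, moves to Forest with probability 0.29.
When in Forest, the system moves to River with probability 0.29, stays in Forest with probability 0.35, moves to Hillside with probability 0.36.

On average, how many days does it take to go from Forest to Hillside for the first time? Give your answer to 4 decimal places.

Let t(s) be the expected number of days to first reach Hillside from state s, with t(Hillside) = 0. Conditioning on the first day:
t(River) = 1 + 0.29·t(River) + 0.44·t(Forest)
t(Forest) = 1 + 0.29·t(River) + 0.35·t(Forest)
Solving: t(River) = 3.2645, t(Forest) = 2.9949.
Expected days from Forest to Hillside: 2.9949.

2.9949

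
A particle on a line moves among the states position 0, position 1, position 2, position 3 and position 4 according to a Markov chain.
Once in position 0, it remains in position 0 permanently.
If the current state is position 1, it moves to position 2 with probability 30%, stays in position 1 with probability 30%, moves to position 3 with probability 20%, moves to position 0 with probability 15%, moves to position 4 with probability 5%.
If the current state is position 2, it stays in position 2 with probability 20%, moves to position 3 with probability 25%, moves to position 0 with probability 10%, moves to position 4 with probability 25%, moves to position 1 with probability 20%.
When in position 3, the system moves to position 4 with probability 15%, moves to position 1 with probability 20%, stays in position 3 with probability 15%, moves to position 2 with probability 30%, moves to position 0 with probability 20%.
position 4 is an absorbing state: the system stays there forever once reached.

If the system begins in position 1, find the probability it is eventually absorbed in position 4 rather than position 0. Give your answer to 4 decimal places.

0.4601

Let h(s) be the probability of absorption at position 4 starting from transient state s. Then h(position 4) = 1 and h(position 0) = 0. By first-step analysis:
h(position 1) = 0.15·0 + 0.3·h(position 1) + 0.3·h(position 2) + 0.2·h(position 3) + 0.05·1
h(position 2) = 0.1·0 + 0.2·h(position 1) + 0.2·h(position 2) + 0.25·h(position 3) + 0.25·1
h(position 3) = 0.2·0 + 0.2·h(position 1) + 0.3·h(position 2) + 0.15·h(position 3) + 0.15·1
Solving: h(position 1) = 0.4601, h(position 2) = 0.5805, h(position 3) = 0.4896.
Starting from position 1, the probability is 0.4601.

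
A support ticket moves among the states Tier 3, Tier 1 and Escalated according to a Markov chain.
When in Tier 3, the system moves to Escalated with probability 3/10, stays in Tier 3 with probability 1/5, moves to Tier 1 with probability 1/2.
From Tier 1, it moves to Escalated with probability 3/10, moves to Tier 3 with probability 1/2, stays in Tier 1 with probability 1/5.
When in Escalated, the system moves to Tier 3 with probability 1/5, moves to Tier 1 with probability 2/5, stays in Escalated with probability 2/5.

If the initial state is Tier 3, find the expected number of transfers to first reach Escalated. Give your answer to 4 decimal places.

3.3333

Let t(s) be the expected number of transfers to first reach Escalated from state s, with t(Escalated) = 0. Conditioning on the first transfer:
t(Tier 3) = 1 + 0.2·t(Tier 3) + 0.5·t(Tier 1)
t(Tier 1) = 1 + 0.5·t(Tier 3) + 0.2·t(Tier 1)
Solving: t(Tier 3) = 3.3333, t(Tier 1) = 3.3333.
Expected transfers from Tier 3 to Escalated: 3.3333.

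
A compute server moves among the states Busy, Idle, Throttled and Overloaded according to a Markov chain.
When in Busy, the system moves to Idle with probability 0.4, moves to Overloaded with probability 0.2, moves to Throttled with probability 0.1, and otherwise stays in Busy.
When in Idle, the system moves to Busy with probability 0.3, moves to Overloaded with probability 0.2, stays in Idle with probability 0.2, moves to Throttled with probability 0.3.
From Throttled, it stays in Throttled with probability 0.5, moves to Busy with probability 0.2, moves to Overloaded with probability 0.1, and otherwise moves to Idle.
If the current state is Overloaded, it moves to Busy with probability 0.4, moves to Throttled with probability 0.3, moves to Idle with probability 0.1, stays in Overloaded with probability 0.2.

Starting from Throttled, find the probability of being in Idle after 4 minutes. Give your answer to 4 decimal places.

Propagate the distribution vector 4 minutes from Throttled.
After 0 minutes: (0.0000, 0.0000, 1.0000, 0.0000)
After 1 minute: (0.2000, 0.2000, 0.5000, 0.1000)
After 2 minutes: (0.2600, 0.2300, 0.3600, 0.1500)
After 3 minutes: (0.2790, 0.2370, 0.3200, 0.1640)
After 4 minutes: (0.2844, 0.2394, 0.3082, 0.1680)
P(in Idle after 4 minutes) = 0.2394

0.2394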